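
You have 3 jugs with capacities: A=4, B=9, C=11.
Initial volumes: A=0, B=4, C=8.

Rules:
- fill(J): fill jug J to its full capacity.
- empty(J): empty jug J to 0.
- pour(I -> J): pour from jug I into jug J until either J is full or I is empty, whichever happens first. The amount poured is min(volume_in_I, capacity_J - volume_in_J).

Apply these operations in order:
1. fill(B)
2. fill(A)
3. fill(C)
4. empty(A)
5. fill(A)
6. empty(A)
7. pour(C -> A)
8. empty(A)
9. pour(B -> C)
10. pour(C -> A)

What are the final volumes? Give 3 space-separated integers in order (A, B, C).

Answer: 4 5 7

Derivation:
Step 1: fill(B) -> (A=0 B=9 C=8)
Step 2: fill(A) -> (A=4 B=9 C=8)
Step 3: fill(C) -> (A=4 B=9 C=11)
Step 4: empty(A) -> (A=0 B=9 C=11)
Step 5: fill(A) -> (A=4 B=9 C=11)
Step 6: empty(A) -> (A=0 B=9 C=11)
Step 7: pour(C -> A) -> (A=4 B=9 C=7)
Step 8: empty(A) -> (A=0 B=9 C=7)
Step 9: pour(B -> C) -> (A=0 B=5 C=11)
Step 10: pour(C -> A) -> (A=4 B=5 C=7)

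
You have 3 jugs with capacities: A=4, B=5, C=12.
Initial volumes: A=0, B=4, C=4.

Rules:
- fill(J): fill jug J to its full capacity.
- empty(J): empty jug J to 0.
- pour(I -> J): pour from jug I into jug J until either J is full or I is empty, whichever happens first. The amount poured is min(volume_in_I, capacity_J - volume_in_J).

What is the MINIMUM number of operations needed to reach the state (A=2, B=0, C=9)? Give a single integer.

BFS from (A=0, B=4, C=4). One shortest path:
  1. fill(A) -> (A=4 B=4 C=4)
  2. pour(A -> B) -> (A=3 B=5 C=4)
  3. empty(B) -> (A=3 B=0 C=4)
  4. pour(A -> B) -> (A=0 B=3 C=4)
  5. fill(A) -> (A=4 B=3 C=4)
  6. pour(A -> B) -> (A=2 B=5 C=4)
  7. pour(B -> C) -> (A=2 B=0 C=9)
Reached target in 7 moves.

Answer: 7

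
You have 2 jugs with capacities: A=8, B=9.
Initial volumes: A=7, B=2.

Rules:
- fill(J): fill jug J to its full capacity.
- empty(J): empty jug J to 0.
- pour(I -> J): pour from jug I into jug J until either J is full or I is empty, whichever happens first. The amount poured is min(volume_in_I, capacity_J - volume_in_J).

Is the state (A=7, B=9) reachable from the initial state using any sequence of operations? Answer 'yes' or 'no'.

BFS from (A=7, B=2):
  1. fill(B) -> (A=7 B=9)
Target reached → yes.

Answer: yes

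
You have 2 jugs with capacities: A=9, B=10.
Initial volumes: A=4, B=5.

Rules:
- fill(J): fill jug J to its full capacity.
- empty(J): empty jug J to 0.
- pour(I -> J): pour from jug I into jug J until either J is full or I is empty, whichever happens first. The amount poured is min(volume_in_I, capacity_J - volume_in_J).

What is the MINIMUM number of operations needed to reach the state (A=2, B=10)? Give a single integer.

BFS from (A=4, B=5). One shortest path:
  1. empty(B) -> (A=4 B=0)
  2. pour(A -> B) -> (A=0 B=4)
  3. fill(A) -> (A=9 B=4)
  4. pour(A -> B) -> (A=3 B=10)
  5. empty(B) -> (A=3 B=0)
  6. pour(A -> B) -> (A=0 B=3)
  7. fill(A) -> (A=9 B=3)
  8. pour(A -> B) -> (A=2 B=10)
Reached target in 8 moves.

Answer: 8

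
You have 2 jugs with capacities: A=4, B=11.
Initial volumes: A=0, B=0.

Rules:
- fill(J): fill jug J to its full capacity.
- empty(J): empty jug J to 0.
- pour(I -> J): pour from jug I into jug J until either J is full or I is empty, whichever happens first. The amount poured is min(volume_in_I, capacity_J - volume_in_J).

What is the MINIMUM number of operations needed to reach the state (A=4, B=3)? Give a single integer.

Answer: 4

Derivation:
BFS from (A=0, B=0). One shortest path:
  1. fill(B) -> (A=0 B=11)
  2. pour(B -> A) -> (A=4 B=7)
  3. empty(A) -> (A=0 B=7)
  4. pour(B -> A) -> (A=4 B=3)
Reached target in 4 moves.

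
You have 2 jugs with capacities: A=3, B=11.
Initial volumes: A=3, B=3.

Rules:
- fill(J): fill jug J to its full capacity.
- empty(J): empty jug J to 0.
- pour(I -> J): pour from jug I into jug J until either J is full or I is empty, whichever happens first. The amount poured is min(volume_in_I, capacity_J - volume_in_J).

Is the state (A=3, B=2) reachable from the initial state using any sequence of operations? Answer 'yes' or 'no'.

BFS from (A=3, B=3):
  1. empty(A) -> (A=0 B=3)
  2. fill(B) -> (A=0 B=11)
  3. pour(B -> A) -> (A=3 B=8)
  4. empty(A) -> (A=0 B=8)
  5. pour(B -> A) -> (A=3 B=5)
  6. empty(A) -> (A=0 B=5)
  7. pour(B -> A) -> (A=3 B=2)
Target reached → yes.

Answer: yes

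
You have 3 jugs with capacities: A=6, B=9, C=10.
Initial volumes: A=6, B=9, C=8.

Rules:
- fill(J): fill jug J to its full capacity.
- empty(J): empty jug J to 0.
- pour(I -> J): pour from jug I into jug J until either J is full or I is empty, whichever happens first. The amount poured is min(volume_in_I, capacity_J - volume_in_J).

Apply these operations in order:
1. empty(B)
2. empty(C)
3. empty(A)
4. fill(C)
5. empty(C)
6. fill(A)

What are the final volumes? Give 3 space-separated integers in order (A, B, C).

Answer: 6 0 0

Derivation:
Step 1: empty(B) -> (A=6 B=0 C=8)
Step 2: empty(C) -> (A=6 B=0 C=0)
Step 3: empty(A) -> (A=0 B=0 C=0)
Step 4: fill(C) -> (A=0 B=0 C=10)
Step 5: empty(C) -> (A=0 B=0 C=0)
Step 6: fill(A) -> (A=6 B=0 C=0)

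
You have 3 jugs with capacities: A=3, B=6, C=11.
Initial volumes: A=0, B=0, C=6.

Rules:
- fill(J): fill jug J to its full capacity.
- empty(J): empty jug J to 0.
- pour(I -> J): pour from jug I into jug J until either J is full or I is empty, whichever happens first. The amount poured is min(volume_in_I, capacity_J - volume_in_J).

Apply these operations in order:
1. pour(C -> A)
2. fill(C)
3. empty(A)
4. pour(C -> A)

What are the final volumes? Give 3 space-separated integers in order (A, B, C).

Step 1: pour(C -> A) -> (A=3 B=0 C=3)
Step 2: fill(C) -> (A=3 B=0 C=11)
Step 3: empty(A) -> (A=0 B=0 C=11)
Step 4: pour(C -> A) -> (A=3 B=0 C=8)

Answer: 3 0 8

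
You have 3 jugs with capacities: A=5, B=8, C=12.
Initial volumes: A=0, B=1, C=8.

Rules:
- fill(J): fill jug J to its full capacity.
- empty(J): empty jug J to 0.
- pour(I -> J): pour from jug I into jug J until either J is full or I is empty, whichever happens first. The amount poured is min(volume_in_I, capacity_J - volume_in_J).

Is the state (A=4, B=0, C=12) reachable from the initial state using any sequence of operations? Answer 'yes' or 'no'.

Answer: yes

Derivation:
BFS from (A=0, B=1, C=8):
  1. fill(B) -> (A=0 B=8 C=8)
  2. pour(B -> C) -> (A=0 B=4 C=12)
  3. pour(B -> A) -> (A=4 B=0 C=12)
Target reached → yes.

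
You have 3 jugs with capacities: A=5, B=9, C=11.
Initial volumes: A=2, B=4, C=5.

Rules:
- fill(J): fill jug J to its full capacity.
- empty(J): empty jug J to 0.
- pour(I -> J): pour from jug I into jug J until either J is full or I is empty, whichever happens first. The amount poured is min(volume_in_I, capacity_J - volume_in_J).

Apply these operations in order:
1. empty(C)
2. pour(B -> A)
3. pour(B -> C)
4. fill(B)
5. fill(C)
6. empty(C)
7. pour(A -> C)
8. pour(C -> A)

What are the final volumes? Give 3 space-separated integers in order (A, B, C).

Answer: 5 9 0

Derivation:
Step 1: empty(C) -> (A=2 B=4 C=0)
Step 2: pour(B -> A) -> (A=5 B=1 C=0)
Step 3: pour(B -> C) -> (A=5 B=0 C=1)
Step 4: fill(B) -> (A=5 B=9 C=1)
Step 5: fill(C) -> (A=5 B=9 C=11)
Step 6: empty(C) -> (A=5 B=9 C=0)
Step 7: pour(A -> C) -> (A=0 B=9 C=5)
Step 8: pour(C -> A) -> (A=5 B=9 C=0)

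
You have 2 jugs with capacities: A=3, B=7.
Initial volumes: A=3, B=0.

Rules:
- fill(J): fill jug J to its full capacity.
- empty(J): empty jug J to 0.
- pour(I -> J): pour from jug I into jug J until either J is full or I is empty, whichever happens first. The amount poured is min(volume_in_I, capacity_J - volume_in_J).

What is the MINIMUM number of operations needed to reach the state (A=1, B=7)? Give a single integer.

Answer: 8

Derivation:
BFS from (A=3, B=0). One shortest path:
  1. empty(A) -> (A=0 B=0)
  2. fill(B) -> (A=0 B=7)
  3. pour(B -> A) -> (A=3 B=4)
  4. empty(A) -> (A=0 B=4)
  5. pour(B -> A) -> (A=3 B=1)
  6. empty(A) -> (A=0 B=1)
  7. pour(B -> A) -> (A=1 B=0)
  8. fill(B) -> (A=1 B=7)
Reached target in 8 moves.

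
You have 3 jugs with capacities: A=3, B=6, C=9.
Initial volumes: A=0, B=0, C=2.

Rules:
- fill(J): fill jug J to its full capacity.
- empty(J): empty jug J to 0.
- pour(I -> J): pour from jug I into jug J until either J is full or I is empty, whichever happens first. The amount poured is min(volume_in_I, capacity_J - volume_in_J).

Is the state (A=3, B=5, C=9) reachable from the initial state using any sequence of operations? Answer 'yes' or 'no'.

Answer: yes

Derivation:
BFS from (A=0, B=0, C=2):
  1. fill(B) -> (A=0 B=6 C=2)
  2. pour(B -> A) -> (A=3 B=3 C=2)
  3. pour(C -> B) -> (A=3 B=5 C=0)
  4. fill(C) -> (A=3 B=5 C=9)
Target reached → yes.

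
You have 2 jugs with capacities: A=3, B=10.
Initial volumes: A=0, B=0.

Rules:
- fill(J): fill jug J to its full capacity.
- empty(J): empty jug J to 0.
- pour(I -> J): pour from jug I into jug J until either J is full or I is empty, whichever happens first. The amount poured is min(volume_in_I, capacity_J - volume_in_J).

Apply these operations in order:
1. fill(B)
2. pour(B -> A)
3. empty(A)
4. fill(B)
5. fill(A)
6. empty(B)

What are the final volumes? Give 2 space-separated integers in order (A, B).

Answer: 3 0

Derivation:
Step 1: fill(B) -> (A=0 B=10)
Step 2: pour(B -> A) -> (A=3 B=7)
Step 3: empty(A) -> (A=0 B=7)
Step 4: fill(B) -> (A=0 B=10)
Step 5: fill(A) -> (A=3 B=10)
Step 6: empty(B) -> (A=3 B=0)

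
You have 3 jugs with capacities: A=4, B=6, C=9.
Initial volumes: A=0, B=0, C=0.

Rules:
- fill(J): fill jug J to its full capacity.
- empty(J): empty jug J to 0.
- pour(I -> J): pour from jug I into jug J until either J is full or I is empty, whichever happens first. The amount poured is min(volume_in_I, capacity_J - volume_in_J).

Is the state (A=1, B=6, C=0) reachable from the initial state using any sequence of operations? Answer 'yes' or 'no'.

Answer: yes

Derivation:
BFS from (A=0, B=0, C=0):
  1. fill(A) -> (A=4 B=0 C=0)
  2. fill(B) -> (A=4 B=6 C=0)
  3. pour(B -> C) -> (A=4 B=0 C=6)
  4. fill(B) -> (A=4 B=6 C=6)
  5. pour(A -> C) -> (A=1 B=6 C=9)
  6. empty(C) -> (A=1 B=6 C=0)
Target reached → yes.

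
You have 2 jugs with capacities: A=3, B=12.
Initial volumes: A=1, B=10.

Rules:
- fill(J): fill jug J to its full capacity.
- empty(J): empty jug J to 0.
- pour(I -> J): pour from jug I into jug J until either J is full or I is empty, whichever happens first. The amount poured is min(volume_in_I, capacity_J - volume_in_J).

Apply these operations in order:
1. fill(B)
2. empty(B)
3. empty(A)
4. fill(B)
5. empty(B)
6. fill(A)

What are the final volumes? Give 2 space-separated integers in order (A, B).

Step 1: fill(B) -> (A=1 B=12)
Step 2: empty(B) -> (A=1 B=0)
Step 3: empty(A) -> (A=0 B=0)
Step 4: fill(B) -> (A=0 B=12)
Step 5: empty(B) -> (A=0 B=0)
Step 6: fill(A) -> (A=3 B=0)

Answer: 3 0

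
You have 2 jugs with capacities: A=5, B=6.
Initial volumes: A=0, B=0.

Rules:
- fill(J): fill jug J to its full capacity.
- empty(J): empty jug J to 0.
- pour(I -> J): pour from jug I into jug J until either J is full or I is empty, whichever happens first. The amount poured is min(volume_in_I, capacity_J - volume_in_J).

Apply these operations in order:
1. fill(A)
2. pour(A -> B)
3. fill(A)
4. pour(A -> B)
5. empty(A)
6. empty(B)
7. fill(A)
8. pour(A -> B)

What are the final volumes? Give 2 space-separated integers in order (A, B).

Answer: 0 5

Derivation:
Step 1: fill(A) -> (A=5 B=0)
Step 2: pour(A -> B) -> (A=0 B=5)
Step 3: fill(A) -> (A=5 B=5)
Step 4: pour(A -> B) -> (A=4 B=6)
Step 5: empty(A) -> (A=0 B=6)
Step 6: empty(B) -> (A=0 B=0)
Step 7: fill(A) -> (A=5 B=0)
Step 8: pour(A -> B) -> (A=0 B=5)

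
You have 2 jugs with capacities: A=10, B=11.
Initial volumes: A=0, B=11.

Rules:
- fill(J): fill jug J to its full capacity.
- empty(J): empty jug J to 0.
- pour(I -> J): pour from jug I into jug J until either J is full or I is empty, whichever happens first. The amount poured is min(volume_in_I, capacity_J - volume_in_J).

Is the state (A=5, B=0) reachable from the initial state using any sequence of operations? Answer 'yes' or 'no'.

Answer: yes

Derivation:
BFS from (A=0, B=11):
  1. pour(B -> A) -> (A=10 B=1)
  2. empty(A) -> (A=0 B=1)
  3. pour(B -> A) -> (A=1 B=0)
  4. fill(B) -> (A=1 B=11)
  5. pour(B -> A) -> (A=10 B=2)
  6. empty(A) -> (A=0 B=2)
  7. pour(B -> A) -> (A=2 B=0)
  8. fill(B) -> (A=2 B=11)
  9. pour(B -> A) -> (A=10 B=3)
  10. empty(A) -> (A=0 B=3)
  11. pour(B -> A) -> (A=3 B=0)
  12. fill(B) -> (A=3 B=11)
  13. pour(B -> A) -> (A=10 B=4)
  14. empty(A) -> (A=0 B=4)
  15. pour(B -> A) -> (A=4 B=0)
  16. fill(B) -> (A=4 B=11)
  17. pour(B -> A) -> (A=10 B=5)
  18. empty(A) -> (A=0 B=5)
  19. pour(B -> A) -> (A=5 B=0)
Target reached → yes.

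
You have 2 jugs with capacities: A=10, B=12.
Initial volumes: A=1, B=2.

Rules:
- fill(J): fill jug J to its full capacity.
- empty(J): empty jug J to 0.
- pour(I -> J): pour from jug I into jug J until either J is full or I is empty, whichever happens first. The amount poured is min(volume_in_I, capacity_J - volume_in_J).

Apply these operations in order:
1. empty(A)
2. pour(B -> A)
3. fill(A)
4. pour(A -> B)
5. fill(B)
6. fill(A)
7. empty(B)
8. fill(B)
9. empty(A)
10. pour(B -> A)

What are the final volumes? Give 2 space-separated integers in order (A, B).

Answer: 10 2

Derivation:
Step 1: empty(A) -> (A=0 B=2)
Step 2: pour(B -> A) -> (A=2 B=0)
Step 3: fill(A) -> (A=10 B=0)
Step 4: pour(A -> B) -> (A=0 B=10)
Step 5: fill(B) -> (A=0 B=12)
Step 6: fill(A) -> (A=10 B=12)
Step 7: empty(B) -> (A=10 B=0)
Step 8: fill(B) -> (A=10 B=12)
Step 9: empty(A) -> (A=0 B=12)
Step 10: pour(B -> A) -> (A=10 B=2)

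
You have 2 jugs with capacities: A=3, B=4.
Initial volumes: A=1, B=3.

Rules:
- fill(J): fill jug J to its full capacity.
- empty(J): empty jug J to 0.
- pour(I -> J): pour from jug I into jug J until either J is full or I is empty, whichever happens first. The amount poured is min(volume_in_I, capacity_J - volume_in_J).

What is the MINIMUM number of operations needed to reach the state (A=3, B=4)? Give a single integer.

Answer: 2

Derivation:
BFS from (A=1, B=3). One shortest path:
  1. fill(A) -> (A=3 B=3)
  2. fill(B) -> (A=3 B=4)
Reached target in 2 moves.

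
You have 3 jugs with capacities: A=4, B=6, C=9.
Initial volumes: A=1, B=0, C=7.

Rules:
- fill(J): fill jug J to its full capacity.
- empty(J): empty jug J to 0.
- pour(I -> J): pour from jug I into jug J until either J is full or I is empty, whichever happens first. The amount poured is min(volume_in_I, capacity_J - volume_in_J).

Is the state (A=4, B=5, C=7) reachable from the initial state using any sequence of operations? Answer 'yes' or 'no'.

BFS from (A=1, B=0, C=7):
  1. pour(A -> B) -> (A=0 B=1 C=7)
  2. fill(A) -> (A=4 B=1 C=7)
  3. pour(A -> B) -> (A=0 B=5 C=7)
  4. fill(A) -> (A=4 B=5 C=7)
Target reached → yes.

Answer: yes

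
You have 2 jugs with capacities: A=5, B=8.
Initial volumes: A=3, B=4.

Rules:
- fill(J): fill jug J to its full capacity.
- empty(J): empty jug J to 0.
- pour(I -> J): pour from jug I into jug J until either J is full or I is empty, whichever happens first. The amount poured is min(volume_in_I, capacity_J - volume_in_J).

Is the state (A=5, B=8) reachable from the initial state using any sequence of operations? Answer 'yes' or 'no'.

BFS from (A=3, B=4):
  1. fill(A) -> (A=5 B=4)
  2. fill(B) -> (A=5 B=8)
Target reached → yes.

Answer: yes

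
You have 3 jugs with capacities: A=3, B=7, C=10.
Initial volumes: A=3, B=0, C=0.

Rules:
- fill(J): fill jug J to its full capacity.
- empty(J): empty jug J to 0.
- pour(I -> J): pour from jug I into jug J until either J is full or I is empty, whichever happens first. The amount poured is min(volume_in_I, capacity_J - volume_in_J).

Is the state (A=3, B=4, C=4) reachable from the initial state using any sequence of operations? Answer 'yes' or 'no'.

BFS from (A=3, B=0, C=0):
  1. empty(A) -> (A=0 B=0 C=0)
  2. fill(B) -> (A=0 B=7 C=0)
  3. pour(B -> A) -> (A=3 B=4 C=0)
  4. empty(A) -> (A=0 B=4 C=0)
  5. pour(B -> C) -> (A=0 B=0 C=4)
  6. fill(B) -> (A=0 B=7 C=4)
  7. pour(B -> A) -> (A=3 B=4 C=4)
Target reached → yes.

Answer: yes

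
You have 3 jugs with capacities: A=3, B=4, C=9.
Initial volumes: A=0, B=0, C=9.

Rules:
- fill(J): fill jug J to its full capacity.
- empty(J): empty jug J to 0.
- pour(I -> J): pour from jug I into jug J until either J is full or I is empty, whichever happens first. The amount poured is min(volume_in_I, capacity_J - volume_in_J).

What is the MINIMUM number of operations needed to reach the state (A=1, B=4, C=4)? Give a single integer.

Answer: 5

Derivation:
BFS from (A=0, B=0, C=9). One shortest path:
  1. pour(C -> B) -> (A=0 B=4 C=5)
  2. pour(B -> A) -> (A=3 B=1 C=5)
  3. pour(A -> C) -> (A=0 B=1 C=8)
  4. pour(B -> A) -> (A=1 B=0 C=8)
  5. pour(C -> B) -> (A=1 B=4 C=4)
Reached target in 5 moves.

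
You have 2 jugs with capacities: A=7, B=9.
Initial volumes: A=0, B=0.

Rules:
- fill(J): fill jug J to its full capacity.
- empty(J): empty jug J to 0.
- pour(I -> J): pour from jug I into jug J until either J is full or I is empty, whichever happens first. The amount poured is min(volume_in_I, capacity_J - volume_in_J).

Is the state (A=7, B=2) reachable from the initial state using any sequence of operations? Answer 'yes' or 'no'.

BFS from (A=0, B=0):
  1. fill(B) -> (A=0 B=9)
  2. pour(B -> A) -> (A=7 B=2)
Target reached → yes.

Answer: yes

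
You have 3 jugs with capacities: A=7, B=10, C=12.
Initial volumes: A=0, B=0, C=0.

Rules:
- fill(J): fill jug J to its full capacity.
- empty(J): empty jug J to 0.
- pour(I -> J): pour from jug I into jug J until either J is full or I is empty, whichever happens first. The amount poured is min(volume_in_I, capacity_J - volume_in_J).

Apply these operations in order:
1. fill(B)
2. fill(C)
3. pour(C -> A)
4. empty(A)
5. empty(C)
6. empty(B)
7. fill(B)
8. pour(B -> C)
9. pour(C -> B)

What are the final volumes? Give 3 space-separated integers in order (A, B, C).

Step 1: fill(B) -> (A=0 B=10 C=0)
Step 2: fill(C) -> (A=0 B=10 C=12)
Step 3: pour(C -> A) -> (A=7 B=10 C=5)
Step 4: empty(A) -> (A=0 B=10 C=5)
Step 5: empty(C) -> (A=0 B=10 C=0)
Step 6: empty(B) -> (A=0 B=0 C=0)
Step 7: fill(B) -> (A=0 B=10 C=0)
Step 8: pour(B -> C) -> (A=0 B=0 C=10)
Step 9: pour(C -> B) -> (A=0 B=10 C=0)

Answer: 0 10 0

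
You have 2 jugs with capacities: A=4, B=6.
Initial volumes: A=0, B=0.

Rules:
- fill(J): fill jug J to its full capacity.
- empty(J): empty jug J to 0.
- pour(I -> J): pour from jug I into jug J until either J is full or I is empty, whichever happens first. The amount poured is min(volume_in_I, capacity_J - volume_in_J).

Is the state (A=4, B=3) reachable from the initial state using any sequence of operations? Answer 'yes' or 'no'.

BFS explored all 10 reachable states.
Reachable set includes: (0,0), (0,2), (0,4), (0,6), (2,0), (2,6), (4,0), (4,2), (4,4), (4,6)
Target (A=4, B=3) not in reachable set → no.

Answer: no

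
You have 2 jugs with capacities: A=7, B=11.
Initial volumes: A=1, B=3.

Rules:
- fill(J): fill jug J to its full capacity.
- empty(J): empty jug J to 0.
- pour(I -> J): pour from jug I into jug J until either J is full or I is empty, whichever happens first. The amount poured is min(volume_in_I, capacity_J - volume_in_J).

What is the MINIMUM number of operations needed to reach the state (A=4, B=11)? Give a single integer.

BFS from (A=1, B=3). One shortest path:
  1. pour(B -> A) -> (A=4 B=0)
  2. fill(B) -> (A=4 B=11)
Reached target in 2 moves.

Answer: 2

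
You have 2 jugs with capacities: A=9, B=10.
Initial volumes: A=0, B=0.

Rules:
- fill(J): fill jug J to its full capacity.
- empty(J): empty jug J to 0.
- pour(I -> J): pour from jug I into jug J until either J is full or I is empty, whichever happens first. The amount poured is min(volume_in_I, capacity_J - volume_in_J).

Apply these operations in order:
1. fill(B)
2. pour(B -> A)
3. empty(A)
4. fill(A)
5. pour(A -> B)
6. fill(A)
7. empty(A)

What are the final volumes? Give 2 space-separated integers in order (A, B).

Answer: 0 10

Derivation:
Step 1: fill(B) -> (A=0 B=10)
Step 2: pour(B -> A) -> (A=9 B=1)
Step 3: empty(A) -> (A=0 B=1)
Step 4: fill(A) -> (A=9 B=1)
Step 5: pour(A -> B) -> (A=0 B=10)
Step 6: fill(A) -> (A=9 B=10)
Step 7: empty(A) -> (A=0 B=10)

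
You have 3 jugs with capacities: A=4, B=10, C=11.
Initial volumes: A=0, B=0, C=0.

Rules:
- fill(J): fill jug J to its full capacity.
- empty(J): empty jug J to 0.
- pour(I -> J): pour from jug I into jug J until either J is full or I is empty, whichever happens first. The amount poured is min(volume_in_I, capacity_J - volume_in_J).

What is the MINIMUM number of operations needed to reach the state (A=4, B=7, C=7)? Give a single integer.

BFS from (A=0, B=0, C=0). One shortest path:
  1. fill(C) -> (A=0 B=0 C=11)
  2. pour(C -> A) -> (A=4 B=0 C=7)
  3. empty(A) -> (A=0 B=0 C=7)
  4. pour(C -> B) -> (A=0 B=7 C=0)
  5. fill(C) -> (A=0 B=7 C=11)
  6. pour(C -> A) -> (A=4 B=7 C=7)
Reached target in 6 moves.

Answer: 6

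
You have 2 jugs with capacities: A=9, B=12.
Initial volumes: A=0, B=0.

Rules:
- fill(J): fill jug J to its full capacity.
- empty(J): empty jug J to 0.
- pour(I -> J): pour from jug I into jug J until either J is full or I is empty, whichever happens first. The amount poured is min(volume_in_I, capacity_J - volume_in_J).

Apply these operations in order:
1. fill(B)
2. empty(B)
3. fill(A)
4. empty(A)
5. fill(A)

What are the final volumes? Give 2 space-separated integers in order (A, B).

Step 1: fill(B) -> (A=0 B=12)
Step 2: empty(B) -> (A=0 B=0)
Step 3: fill(A) -> (A=9 B=0)
Step 4: empty(A) -> (A=0 B=0)
Step 5: fill(A) -> (A=9 B=0)

Answer: 9 0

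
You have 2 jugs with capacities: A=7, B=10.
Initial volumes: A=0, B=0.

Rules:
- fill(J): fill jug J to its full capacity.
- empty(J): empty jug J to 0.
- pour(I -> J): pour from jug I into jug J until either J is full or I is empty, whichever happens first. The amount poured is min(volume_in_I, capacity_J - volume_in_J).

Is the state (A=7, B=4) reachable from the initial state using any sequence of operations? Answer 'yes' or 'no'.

BFS from (A=0, B=0):
  1. fill(A) -> (A=7 B=0)
  2. pour(A -> B) -> (A=0 B=7)
  3. fill(A) -> (A=7 B=7)
  4. pour(A -> B) -> (A=4 B=10)
  5. empty(B) -> (A=4 B=0)
  6. pour(A -> B) -> (A=0 B=4)
  7. fill(A) -> (A=7 B=4)
Target reached → yes.

Answer: yes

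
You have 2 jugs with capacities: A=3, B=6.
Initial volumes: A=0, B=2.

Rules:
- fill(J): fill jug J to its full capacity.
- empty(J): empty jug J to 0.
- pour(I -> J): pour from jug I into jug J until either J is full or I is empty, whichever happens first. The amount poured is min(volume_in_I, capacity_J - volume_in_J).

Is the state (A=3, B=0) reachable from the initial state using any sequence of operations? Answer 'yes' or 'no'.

Answer: yes

Derivation:
BFS from (A=0, B=2):
  1. fill(A) -> (A=3 B=2)
  2. empty(B) -> (A=3 B=0)
Target reached → yes.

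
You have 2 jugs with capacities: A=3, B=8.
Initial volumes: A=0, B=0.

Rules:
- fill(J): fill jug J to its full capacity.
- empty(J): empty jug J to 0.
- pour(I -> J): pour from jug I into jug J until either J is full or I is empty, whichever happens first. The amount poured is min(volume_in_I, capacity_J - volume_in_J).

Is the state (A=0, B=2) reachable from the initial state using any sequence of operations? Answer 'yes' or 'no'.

Answer: yes

Derivation:
BFS from (A=0, B=0):
  1. fill(B) -> (A=0 B=8)
  2. pour(B -> A) -> (A=3 B=5)
  3. empty(A) -> (A=0 B=5)
  4. pour(B -> A) -> (A=3 B=2)
  5. empty(A) -> (A=0 B=2)
Target reached → yes.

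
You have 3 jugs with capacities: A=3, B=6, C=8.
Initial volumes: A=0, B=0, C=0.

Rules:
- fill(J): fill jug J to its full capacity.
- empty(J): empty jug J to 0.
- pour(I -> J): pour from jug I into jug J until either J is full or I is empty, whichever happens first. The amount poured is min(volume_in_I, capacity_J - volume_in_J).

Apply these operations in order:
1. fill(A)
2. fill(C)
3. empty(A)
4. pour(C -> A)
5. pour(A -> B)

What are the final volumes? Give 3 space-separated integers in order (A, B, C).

Answer: 0 3 5

Derivation:
Step 1: fill(A) -> (A=3 B=0 C=0)
Step 2: fill(C) -> (A=3 B=0 C=8)
Step 3: empty(A) -> (A=0 B=0 C=8)
Step 4: pour(C -> A) -> (A=3 B=0 C=5)
Step 5: pour(A -> B) -> (A=0 B=3 C=5)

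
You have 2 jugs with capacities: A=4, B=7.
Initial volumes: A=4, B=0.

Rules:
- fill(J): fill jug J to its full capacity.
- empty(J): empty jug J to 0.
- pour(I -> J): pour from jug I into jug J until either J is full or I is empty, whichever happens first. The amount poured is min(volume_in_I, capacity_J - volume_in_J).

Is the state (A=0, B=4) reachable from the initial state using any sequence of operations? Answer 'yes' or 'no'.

Answer: yes

Derivation:
BFS from (A=4, B=0):
  1. pour(A -> B) -> (A=0 B=4)
Target reached → yes.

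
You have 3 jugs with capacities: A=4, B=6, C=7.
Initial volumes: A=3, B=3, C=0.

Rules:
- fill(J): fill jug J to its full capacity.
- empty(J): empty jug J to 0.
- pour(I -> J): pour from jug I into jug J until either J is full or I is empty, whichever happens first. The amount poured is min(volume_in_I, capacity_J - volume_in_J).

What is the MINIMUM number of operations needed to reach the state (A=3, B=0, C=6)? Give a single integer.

Answer: 2

Derivation:
BFS from (A=3, B=3, C=0). One shortest path:
  1. fill(B) -> (A=3 B=6 C=0)
  2. pour(B -> C) -> (A=3 B=0 C=6)
Reached target in 2 moves.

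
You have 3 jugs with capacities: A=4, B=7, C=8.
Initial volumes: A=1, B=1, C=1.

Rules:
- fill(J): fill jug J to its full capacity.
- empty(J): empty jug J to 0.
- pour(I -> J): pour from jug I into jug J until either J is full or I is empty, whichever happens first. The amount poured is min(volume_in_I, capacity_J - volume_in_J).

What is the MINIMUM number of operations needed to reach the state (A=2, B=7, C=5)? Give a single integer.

Answer: 5

Derivation:
BFS from (A=1, B=1, C=1). One shortest path:
  1. fill(C) -> (A=1 B=1 C=8)
  2. pour(C -> A) -> (A=4 B=1 C=5)
  3. pour(A -> B) -> (A=0 B=5 C=5)
  4. fill(A) -> (A=4 B=5 C=5)
  5. pour(A -> B) -> (A=2 B=7 C=5)
Reached target in 5 moves.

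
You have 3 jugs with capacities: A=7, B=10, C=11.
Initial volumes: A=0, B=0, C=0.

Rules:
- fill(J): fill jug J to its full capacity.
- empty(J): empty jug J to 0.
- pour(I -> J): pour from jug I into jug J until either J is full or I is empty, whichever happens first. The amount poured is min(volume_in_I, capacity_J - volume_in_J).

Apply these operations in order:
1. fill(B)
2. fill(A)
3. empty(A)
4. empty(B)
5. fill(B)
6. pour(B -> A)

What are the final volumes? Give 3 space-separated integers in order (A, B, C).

Answer: 7 3 0

Derivation:
Step 1: fill(B) -> (A=0 B=10 C=0)
Step 2: fill(A) -> (A=7 B=10 C=0)
Step 3: empty(A) -> (A=0 B=10 C=0)
Step 4: empty(B) -> (A=0 B=0 C=0)
Step 5: fill(B) -> (A=0 B=10 C=0)
Step 6: pour(B -> A) -> (A=7 B=3 C=0)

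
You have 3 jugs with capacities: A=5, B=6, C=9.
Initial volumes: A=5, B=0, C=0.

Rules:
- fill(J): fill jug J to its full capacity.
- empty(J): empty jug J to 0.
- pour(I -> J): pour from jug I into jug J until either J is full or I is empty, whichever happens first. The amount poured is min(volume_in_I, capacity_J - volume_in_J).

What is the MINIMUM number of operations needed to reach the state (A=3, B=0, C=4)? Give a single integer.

Answer: 8

Derivation:
BFS from (A=5, B=0, C=0). One shortest path:
  1. empty(A) -> (A=0 B=0 C=0)
  2. fill(B) -> (A=0 B=6 C=0)
  3. pour(B -> C) -> (A=0 B=0 C=6)
  4. fill(B) -> (A=0 B=6 C=6)
  5. pour(B -> C) -> (A=0 B=3 C=9)
  6. pour(C -> A) -> (A=5 B=3 C=4)
  7. empty(A) -> (A=0 B=3 C=4)
  8. pour(B -> A) -> (A=3 B=0 C=4)
Reached target in 8 moves.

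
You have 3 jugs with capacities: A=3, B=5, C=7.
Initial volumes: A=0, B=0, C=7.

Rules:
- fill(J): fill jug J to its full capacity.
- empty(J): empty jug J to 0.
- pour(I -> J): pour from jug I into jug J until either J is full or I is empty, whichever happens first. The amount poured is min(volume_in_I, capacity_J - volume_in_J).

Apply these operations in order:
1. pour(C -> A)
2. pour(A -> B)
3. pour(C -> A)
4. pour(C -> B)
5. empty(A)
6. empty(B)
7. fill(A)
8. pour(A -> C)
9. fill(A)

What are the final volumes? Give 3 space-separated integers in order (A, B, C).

Answer: 3 0 3

Derivation:
Step 1: pour(C -> A) -> (A=3 B=0 C=4)
Step 2: pour(A -> B) -> (A=0 B=3 C=4)
Step 3: pour(C -> A) -> (A=3 B=3 C=1)
Step 4: pour(C -> B) -> (A=3 B=4 C=0)
Step 5: empty(A) -> (A=0 B=4 C=0)
Step 6: empty(B) -> (A=0 B=0 C=0)
Step 7: fill(A) -> (A=3 B=0 C=0)
Step 8: pour(A -> C) -> (A=0 B=0 C=3)
Step 9: fill(A) -> (A=3 B=0 C=3)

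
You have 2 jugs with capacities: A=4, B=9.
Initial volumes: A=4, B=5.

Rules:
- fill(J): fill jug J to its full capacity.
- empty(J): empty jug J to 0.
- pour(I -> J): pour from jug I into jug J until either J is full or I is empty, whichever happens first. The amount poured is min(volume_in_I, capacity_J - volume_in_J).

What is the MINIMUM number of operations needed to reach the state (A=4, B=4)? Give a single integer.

BFS from (A=4, B=5). One shortest path:
  1. empty(B) -> (A=4 B=0)
  2. pour(A -> B) -> (A=0 B=4)
  3. fill(A) -> (A=4 B=4)
Reached target in 3 moves.

Answer: 3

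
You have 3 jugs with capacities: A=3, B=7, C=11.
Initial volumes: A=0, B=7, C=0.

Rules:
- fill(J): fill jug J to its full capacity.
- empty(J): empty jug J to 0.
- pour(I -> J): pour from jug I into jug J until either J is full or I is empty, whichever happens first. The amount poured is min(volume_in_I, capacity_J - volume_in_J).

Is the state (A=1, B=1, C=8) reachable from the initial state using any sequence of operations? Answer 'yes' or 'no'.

Answer: no

Derivation:
BFS explored all 264 reachable states.
Reachable set includes: (0,0,0), (0,0,1), (0,0,2), (0,0,3), (0,0,4), (0,0,5), (0,0,6), (0,0,7), (0,0,8), (0,0,9), (0,0,10), (0,0,11) ...
Target (A=1, B=1, C=8) not in reachable set → no.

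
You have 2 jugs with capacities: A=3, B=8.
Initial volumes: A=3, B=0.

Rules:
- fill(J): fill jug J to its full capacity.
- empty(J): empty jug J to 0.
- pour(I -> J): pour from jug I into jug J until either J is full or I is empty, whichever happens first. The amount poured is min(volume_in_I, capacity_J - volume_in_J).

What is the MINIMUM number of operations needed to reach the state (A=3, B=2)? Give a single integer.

BFS from (A=3, B=0). One shortest path:
  1. empty(A) -> (A=0 B=0)
  2. fill(B) -> (A=0 B=8)
  3. pour(B -> A) -> (A=3 B=5)
  4. empty(A) -> (A=0 B=5)
  5. pour(B -> A) -> (A=3 B=2)
Reached target in 5 moves.

Answer: 5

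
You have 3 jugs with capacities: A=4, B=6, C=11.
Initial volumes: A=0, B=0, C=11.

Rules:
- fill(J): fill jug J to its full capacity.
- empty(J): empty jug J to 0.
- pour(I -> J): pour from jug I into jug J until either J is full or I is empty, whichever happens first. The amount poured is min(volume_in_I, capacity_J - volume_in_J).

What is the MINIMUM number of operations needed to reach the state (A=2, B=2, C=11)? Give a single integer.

Answer: 5

Derivation:
BFS from (A=0, B=0, C=11). One shortest path:
  1. fill(A) -> (A=4 B=0 C=11)
  2. pour(A -> B) -> (A=0 B=4 C=11)
  3. pour(C -> A) -> (A=4 B=4 C=7)
  4. pour(A -> B) -> (A=2 B=6 C=7)
  5. pour(B -> C) -> (A=2 B=2 C=11)
Reached target in 5 moves.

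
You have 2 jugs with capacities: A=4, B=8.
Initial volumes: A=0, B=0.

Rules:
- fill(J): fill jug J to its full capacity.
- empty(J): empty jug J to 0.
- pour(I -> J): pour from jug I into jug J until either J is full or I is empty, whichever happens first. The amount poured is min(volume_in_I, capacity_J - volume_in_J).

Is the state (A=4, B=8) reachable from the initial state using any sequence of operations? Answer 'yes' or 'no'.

Answer: yes

Derivation:
BFS from (A=0, B=0):
  1. fill(A) -> (A=4 B=0)
  2. fill(B) -> (A=4 B=8)
Target reached → yes.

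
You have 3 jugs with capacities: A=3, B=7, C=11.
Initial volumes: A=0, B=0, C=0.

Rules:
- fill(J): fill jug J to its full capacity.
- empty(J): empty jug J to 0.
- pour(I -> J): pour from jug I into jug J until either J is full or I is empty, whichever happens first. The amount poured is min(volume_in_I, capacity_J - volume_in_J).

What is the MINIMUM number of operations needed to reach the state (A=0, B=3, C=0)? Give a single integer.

Answer: 2

Derivation:
BFS from (A=0, B=0, C=0). One shortest path:
  1. fill(A) -> (A=3 B=0 C=0)
  2. pour(A -> B) -> (A=0 B=3 C=0)
Reached target in 2 moves.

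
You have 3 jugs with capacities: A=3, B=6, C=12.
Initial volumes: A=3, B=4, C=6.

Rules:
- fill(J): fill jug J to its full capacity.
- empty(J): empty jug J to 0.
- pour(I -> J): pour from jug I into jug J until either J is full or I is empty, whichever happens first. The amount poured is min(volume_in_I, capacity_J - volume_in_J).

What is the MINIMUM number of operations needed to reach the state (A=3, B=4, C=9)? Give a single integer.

BFS from (A=3, B=4, C=6). One shortest path:
  1. pour(A -> C) -> (A=0 B=4 C=9)
  2. fill(A) -> (A=3 B=4 C=9)
Reached target in 2 moves.

Answer: 2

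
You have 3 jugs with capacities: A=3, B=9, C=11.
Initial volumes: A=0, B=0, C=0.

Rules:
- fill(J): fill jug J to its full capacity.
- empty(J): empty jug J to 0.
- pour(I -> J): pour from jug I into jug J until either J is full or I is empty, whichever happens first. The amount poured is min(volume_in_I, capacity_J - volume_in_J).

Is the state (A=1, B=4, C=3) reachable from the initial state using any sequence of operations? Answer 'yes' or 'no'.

BFS explored all 320 reachable states.
Reachable set includes: (0,0,0), (0,0,1), (0,0,2), (0,0,3), (0,0,4), (0,0,5), (0,0,6), (0,0,7), (0,0,8), (0,0,9), (0,0,10), (0,0,11) ...
Target (A=1, B=4, C=3) not in reachable set → no.

Answer: no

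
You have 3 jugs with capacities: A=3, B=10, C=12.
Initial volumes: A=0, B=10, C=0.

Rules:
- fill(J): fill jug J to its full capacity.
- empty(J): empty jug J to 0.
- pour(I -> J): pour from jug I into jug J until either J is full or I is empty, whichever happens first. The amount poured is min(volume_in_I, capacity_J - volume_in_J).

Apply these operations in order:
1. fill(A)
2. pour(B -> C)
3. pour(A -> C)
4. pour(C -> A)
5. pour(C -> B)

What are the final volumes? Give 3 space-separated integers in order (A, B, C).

Answer: 3 10 0

Derivation:
Step 1: fill(A) -> (A=3 B=10 C=0)
Step 2: pour(B -> C) -> (A=3 B=0 C=10)
Step 3: pour(A -> C) -> (A=1 B=0 C=12)
Step 4: pour(C -> A) -> (A=3 B=0 C=10)
Step 5: pour(C -> B) -> (A=3 B=10 C=0)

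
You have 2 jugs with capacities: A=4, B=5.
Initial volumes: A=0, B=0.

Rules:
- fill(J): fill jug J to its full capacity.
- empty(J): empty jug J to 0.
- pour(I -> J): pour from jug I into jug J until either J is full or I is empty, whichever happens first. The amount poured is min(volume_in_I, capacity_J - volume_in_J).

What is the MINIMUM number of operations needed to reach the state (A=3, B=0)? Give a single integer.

BFS from (A=0, B=0). One shortest path:
  1. fill(A) -> (A=4 B=0)
  2. pour(A -> B) -> (A=0 B=4)
  3. fill(A) -> (A=4 B=4)
  4. pour(A -> B) -> (A=3 B=5)
  5. empty(B) -> (A=3 B=0)
Reached target in 5 moves.

Answer: 5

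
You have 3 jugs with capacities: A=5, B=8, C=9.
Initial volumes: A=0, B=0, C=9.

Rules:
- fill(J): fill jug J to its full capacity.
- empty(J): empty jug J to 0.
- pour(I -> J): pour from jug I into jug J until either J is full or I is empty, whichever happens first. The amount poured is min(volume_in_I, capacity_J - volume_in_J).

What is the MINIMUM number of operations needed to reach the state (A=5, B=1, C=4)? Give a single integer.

BFS from (A=0, B=0, C=9). One shortest path:
  1. pour(C -> B) -> (A=0 B=8 C=1)
  2. empty(B) -> (A=0 B=0 C=1)
  3. pour(C -> B) -> (A=0 B=1 C=0)
  4. fill(C) -> (A=0 B=1 C=9)
  5. pour(C -> A) -> (A=5 B=1 C=4)
Reached target in 5 moves.

Answer: 5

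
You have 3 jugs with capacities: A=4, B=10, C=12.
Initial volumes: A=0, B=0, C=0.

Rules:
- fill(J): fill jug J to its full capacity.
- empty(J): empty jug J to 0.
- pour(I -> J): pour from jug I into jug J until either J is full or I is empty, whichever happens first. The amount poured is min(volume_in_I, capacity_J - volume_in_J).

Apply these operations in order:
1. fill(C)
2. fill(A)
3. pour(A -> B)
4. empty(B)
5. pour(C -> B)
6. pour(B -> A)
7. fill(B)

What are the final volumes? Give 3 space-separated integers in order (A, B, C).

Step 1: fill(C) -> (A=0 B=0 C=12)
Step 2: fill(A) -> (A=4 B=0 C=12)
Step 3: pour(A -> B) -> (A=0 B=4 C=12)
Step 4: empty(B) -> (A=0 B=0 C=12)
Step 5: pour(C -> B) -> (A=0 B=10 C=2)
Step 6: pour(B -> A) -> (A=4 B=6 C=2)
Step 7: fill(B) -> (A=4 B=10 C=2)

Answer: 4 10 2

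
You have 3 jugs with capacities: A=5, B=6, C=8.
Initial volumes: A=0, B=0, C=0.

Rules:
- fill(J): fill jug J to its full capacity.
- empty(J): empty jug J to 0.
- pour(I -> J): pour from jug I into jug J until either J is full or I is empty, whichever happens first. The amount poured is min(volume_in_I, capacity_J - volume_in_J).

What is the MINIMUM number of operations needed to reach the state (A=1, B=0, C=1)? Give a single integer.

Answer: 7

Derivation:
BFS from (A=0, B=0, C=0). One shortest path:
  1. fill(C) -> (A=0 B=0 C=8)
  2. pour(C -> B) -> (A=0 B=6 C=2)
  3. pour(B -> A) -> (A=5 B=1 C=2)
  4. pour(A -> C) -> (A=0 B=1 C=7)
  5. pour(B -> A) -> (A=1 B=0 C=7)
  6. pour(C -> B) -> (A=1 B=6 C=1)
  7. empty(B) -> (A=1 B=0 C=1)
Reached target in 7 moves.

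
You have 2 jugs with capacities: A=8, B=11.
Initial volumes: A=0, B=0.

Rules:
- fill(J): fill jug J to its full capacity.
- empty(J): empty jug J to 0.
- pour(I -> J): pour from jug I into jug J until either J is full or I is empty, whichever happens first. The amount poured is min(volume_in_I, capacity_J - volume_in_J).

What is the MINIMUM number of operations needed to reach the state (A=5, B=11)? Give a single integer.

Answer: 4

Derivation:
BFS from (A=0, B=0). One shortest path:
  1. fill(A) -> (A=8 B=0)
  2. pour(A -> B) -> (A=0 B=8)
  3. fill(A) -> (A=8 B=8)
  4. pour(A -> B) -> (A=5 B=11)
Reached target in 4 moves.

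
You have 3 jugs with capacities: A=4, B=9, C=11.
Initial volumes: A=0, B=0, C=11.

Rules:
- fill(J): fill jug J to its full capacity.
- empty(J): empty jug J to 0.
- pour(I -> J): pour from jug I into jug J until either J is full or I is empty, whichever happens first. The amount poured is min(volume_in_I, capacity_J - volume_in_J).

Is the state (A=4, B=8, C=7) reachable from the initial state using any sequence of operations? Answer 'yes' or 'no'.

BFS from (A=0, B=0, C=11):
  1. fill(A) -> (A=4 B=0 C=11)
  2. pour(A -> B) -> (A=0 B=4 C=11)
  3. fill(A) -> (A=4 B=4 C=11)
  4. pour(A -> B) -> (A=0 B=8 C=11)
  5. pour(C -> A) -> (A=4 B=8 C=7)
Target reached → yes.

Answer: yes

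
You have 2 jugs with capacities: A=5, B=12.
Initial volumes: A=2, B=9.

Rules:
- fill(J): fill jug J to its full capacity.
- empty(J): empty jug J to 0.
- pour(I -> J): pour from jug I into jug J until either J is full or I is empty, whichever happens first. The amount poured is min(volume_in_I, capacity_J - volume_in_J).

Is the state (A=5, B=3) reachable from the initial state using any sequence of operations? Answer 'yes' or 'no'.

BFS from (A=2, B=9):
  1. pour(B -> A) -> (A=5 B=6)
  2. empty(A) -> (A=0 B=6)
  3. pour(B -> A) -> (A=5 B=1)
  4. empty(A) -> (A=0 B=1)
  5. pour(B -> A) -> (A=1 B=0)
  6. fill(B) -> (A=1 B=12)
  7. pour(B -> A) -> (A=5 B=8)
  8. empty(A) -> (A=0 B=8)
  9. pour(B -> A) -> (A=5 B=3)
Target reached → yes.

Answer: yes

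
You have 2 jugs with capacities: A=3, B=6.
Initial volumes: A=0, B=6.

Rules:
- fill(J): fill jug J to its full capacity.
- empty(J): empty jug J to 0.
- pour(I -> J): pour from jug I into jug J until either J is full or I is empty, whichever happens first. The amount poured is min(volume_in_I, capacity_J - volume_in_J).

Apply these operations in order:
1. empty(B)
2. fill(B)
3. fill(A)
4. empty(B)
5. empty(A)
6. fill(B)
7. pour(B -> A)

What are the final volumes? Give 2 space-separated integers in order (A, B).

Step 1: empty(B) -> (A=0 B=0)
Step 2: fill(B) -> (A=0 B=6)
Step 3: fill(A) -> (A=3 B=6)
Step 4: empty(B) -> (A=3 B=0)
Step 5: empty(A) -> (A=0 B=0)
Step 6: fill(B) -> (A=0 B=6)
Step 7: pour(B -> A) -> (A=3 B=3)

Answer: 3 3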